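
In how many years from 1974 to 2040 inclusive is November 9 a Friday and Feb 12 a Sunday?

3

Check each year's weekday for November 9 and Feb 12:
  1974: Sat/Tue  1975: Sun/Wed  1976: Tue/Thu  1977: Wed/Sat  1978: Thu/Sun  1979: Fri/Mon  1980: Sun/Tue  1981: Mon/Thu  1982: Tue/Fri  1983: Wed/Sat  1984: Fri/Sun ✓  1985: Sat/Tue  1986: Sun/Wed  1987: Mon/Thu  …(39 more)…  2027: Tue/Fri  2028: Thu/Sat  2029: Fri/Mon  2030: Sat/Tue  2031: Sun/Wed  2032: Tue/Thu  2033: Wed/Sat  2034: Thu/Sun  2035: Fri/Mon  2036: Sun/Tue  2037: Mon/Thu  2038: Tue/Fri  2039: Wed/Sat  2040: Fri/Sun ✓
Both conditions hold in: 1984, 2012, 2040 — 3.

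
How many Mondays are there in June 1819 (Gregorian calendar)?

4

June 1819 has 30 days and begins on Tuesday.
The first Monday is June 7.
Mondays fall on 7, 14, 21, 28 — that's 4.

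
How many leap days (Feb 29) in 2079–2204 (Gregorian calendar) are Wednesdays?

Leap years in 2079–2204: 30 of them.
Feb 29 weekday advances by 5 (mod 7) from one leap year to the next four years later (or differs when a century non-leap intervenes).
Leap-day weekdays: 2080:Thu 2084:Tue 2088:Sun 2092:Fri 2096:Wed✓ 2104:Fri 2108:Wed✓ 2112:Mon 2116:Sat 2120:Thu 2124:Tue 2128:Sun 2132:Fri …(4 more)… 2152:Tue 2156:Sun 2160:Fri 2164:Wed✓ 2168:Mon 2172:Sat 2176:Thu 2180:Tue 2184:Sun 2188:Fri 2192:Wed✓ 2196:Mon 2204:Wed✓
Wednesday: 2096, 2108, 2136, 2164, 2192, 2204 → 6.

6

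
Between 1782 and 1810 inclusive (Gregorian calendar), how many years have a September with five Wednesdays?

7

September has 30 days; it has five Wednesdays when Wednesday falls among the first (month-length − 28) days — i.e. when September 1 is one of Wednesday/Tuesday.
September 1 by year: 1782:Sun 1783:Mon 1784:Wed✓ 1785:Thu 1786:Fri 1787:Sat 1788:Mon 1789:Tue✓ 1790:Wed✓ 1791:Thu 1792:Sat 1793:Sun 1794:Mon 1795:Tue✓ 1796:Thu 1797:Fri 1798:Sat 1799:Sun 1800:Mon 1801:Tue✓ 1802:Wed✓ 1803:Thu 1804:Sat 1805:Sun 1806:Mon 1807:Tue✓ 1808:Thu 1809:Fri 1810:Sat
Years with five Wednesdays: 1784, 1789, 1790, 1795, 1801, 1802, 1807 → 7.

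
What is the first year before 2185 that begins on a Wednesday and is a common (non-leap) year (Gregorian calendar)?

2183

Jan 1 advances by 2 weekdays after a leap year and by 1 after a common year.
2185: Jan 1 is Saturday.
2184: Thursday (leap)
2183: Wednesday
2183 begins on a Wednesday and is a common year.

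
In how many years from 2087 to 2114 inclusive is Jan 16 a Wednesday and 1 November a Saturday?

2

Check each year's weekday for Jan 16 and 1 November:
  2087: Thu/Sat  2088: Fri/Mon  2089: Sun/Tue  2090: Mon/Wed  2091: Tue/Thu  2092: Wed/Sat ✓  2093: Fri/Sun  2094: Sat/Mon  2095: Sun/Tue  2096: Mon/Thu  2097: Wed/Fri  2098: Thu/Sat  2099: Fri/Sun  2100: Sat/Mon  2101: Sun/Tue  2102: Mon/Wed  2103: Tue/Thu  2104: Wed/Sat ✓  2105: Fri/Sun  2106: Sat/Mon  2107: Sun/Tue  2108: Mon/Thu  2109: Wed/Fri  2110: Thu/Sat  2111: Fri/Sun  2112: Sat/Tue  2113: Mon/Wed  2114: Tue/Thu
Both conditions hold in: 2092, 2104 — 2.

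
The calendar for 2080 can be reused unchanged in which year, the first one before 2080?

2052

Two years share a calendar iff Jan 1 falls on the same weekday and both are leap or both are common. 2080: Jan 1 is Monday, leap year.
2079: Jan 1 Sunday, common
2078: Jan 1 Saturday, common
2077: Jan 1 Friday, common
2076: Jan 1 Wednesday, leap
2075: Jan 1 Tuesday, common
2074: Jan 1 Monday, common
2073: Jan 1 Sunday, common
2072: Jan 1 Friday, leap
2071: Jan 1 Thursday, common
2070: Jan 1 Wednesday, common
2069: Jan 1 Tuesday, common
2068: Jan 1 Sunday, leap
2067: Jan 1 Saturday, common
2066: Jan 1 Friday, common
2065: Jan 1 Thursday, common
2064: Jan 1 Tuesday, leap
2063: Jan 1 Monday, common
2062: Jan 1 Sunday, common
2061: Jan 1 Saturday, common
2060: Jan 1 Thursday, leap
2059: Jan 1 Wednesday, common
2058: Jan 1 Tuesday, common
2057: Jan 1 Monday, common
2056: Jan 1 Saturday, leap
2055: Jan 1 Friday, common
2054: Jan 1 Thursday, common
2053: Jan 1 Wednesday, common
2052: Jan 1 Monday, leap
2052 matches on both conditions.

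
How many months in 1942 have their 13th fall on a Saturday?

Check the 13th of each month of 1942: Jan 13: Tue, Feb 13: Fri, Mar 13: Fri, Apr 13: Mon, May 13: Wed, Jun 13: Sat, Jul 13: Mon, Aug 13: Thu, Sep 13: Sun, Oct 13: Tue, Nov 13: Fri, Dec 13: Sun.
Saturday occurs in June — 1 month.

1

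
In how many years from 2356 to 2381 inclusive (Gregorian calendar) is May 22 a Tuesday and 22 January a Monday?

Check each year's weekday for May 22 and 22 January:
  2356: Tue/Sun  2357: Wed/Tue  2358: Thu/Wed  2359: Fri/Thu  2360: Sun/Fri  2361: Mon/Sun  2362: Tue/Mon ✓  2363: Wed/Tue  2364: Fri/Wed  2365: Sat/Fri  2366: Sun/Sat  2367: Mon/Sun  2368: Wed/Mon  2369: Thu/Wed  2370: Fri/Thu  2371: Sat/Fri  2372: Mon/Sat  2373: Tue/Mon ✓  2374: Wed/Tue  2375: Thu/Wed  2376: Sat/Thu  2377: Sun/Sat  2378: Mon/Sun  2379: Tue/Mon ✓  2380: Thu/Tue  2381: Fri/Thu
Both conditions hold in: 2362, 2373, 2379 — 3.

3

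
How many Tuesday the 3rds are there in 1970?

Check the 3rd of each month of 1970: Jan 3: Sat, Feb 3: Tue, Mar 3: Tue, Apr 3: Fri, May 3: Sun, Jun 3: Wed, Jul 3: Fri, Aug 3: Mon, Sep 3: Thu, Oct 3: Sat, Nov 3: Tue, Dec 3: Thu.
Tuesday occurs in February, March, November — 3 months.

3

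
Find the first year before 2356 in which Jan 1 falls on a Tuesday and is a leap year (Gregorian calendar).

Jan 1 advances by 2 weekdays after a leap year and by 1 after a common year.
2356: Jan 1 is Sunday (leap).
2355: Saturday
2354: Friday
2353: Thursday
2352: Tuesday (leap)
2352 begins on a Tuesday and is a leap year.

2352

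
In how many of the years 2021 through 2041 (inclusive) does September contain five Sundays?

September has 30 days; it has five Sundays when Sunday falls among the first (month-length − 28) days — i.e. when September 1 is one of Sunday/Saturday.
September 1 by year: 2021:Wed 2022:Thu 2023:Fri 2024:Sun✓ 2025:Mon 2026:Tue 2027:Wed 2028:Fri 2029:Sat✓ 2030:Sun✓ 2031:Mon 2032:Wed 2033:Thu 2034:Fri 2035:Sat✓ 2036:Mon 2037:Tue 2038:Wed 2039:Thu 2040:Sat✓ 2041:Sun✓
Years with five Sundays: 2024, 2029, 2030, 2035, 2040, 2041 → 6.

6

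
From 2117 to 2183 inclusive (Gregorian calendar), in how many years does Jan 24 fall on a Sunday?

10

Track Jan 24's weekday year by year (advancing +1, or +2 across a Feb 29):
  2117: Sun ✓  2118: Mon (+1)  2119: Tue (+1)  2120: Wed (+1)  2121: Fri (+2)
  2122: Sat (+1)  2123: Sun (+1) ✓  2124: Mon (+1)  2125: Wed (+2)  2126: Thu (+1)
  2127: Fri (+1)  2128: Sat (+1)  2129: Mon (+2)  2130: Tue (+1)  … (39 more years) …
  2170: Wed (+1)  2171: Thu (+1)  2172: Fri (+1)  2173: Sun (+2) ✓  2174: Mon (+1)
  2175: Tue (+1)  2176: Wed (+1)  2177: Fri (+2)  2178: Sat (+1)  2179: Sun (+1) ✓
  2180: Mon (+1)  2181: Wed (+2)  2182: Thu (+1)  2183: Fri (+1)
Sunday years: 2117, 2123, 2134, 2140, 2145, 2151, 2162, 2168, 2173, 2179 — 10 in total.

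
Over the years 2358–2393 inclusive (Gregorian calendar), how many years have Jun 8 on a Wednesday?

5

Track Jun 8's weekday year by year (advancing +1, or +2 across a Feb 29):
  2358: Sun  2359: Mon (+1)  2360: Wed (+2) ✓  2361: Thu (+1)  2362: Fri (+1)
  2363: Sat (+1)  2364: Mon (+2)  2365: Tue (+1)  2366: Wed (+1) ✓  2367: Thu (+1)
  2368: Sat (+2)  2369: Sun (+1)  2370: Mon (+1)  2371: Tue (+1)  … (8 more years) …
  2380: Sun (+2)  2381: Mon (+1)  2382: Tue (+1)  2383: Wed (+1) ✓  2384: Fri (+2)
  2385: Sat (+1)  2386: Sun (+1)  2387: Mon (+1)  2388: Wed (+2) ✓  2389: Thu (+1)
  2390: Fri (+1)  2391: Sat (+1)  2392: Mon (+2)  2393: Tue (+1)
Wednesday years: 2360, 2366, 2377, 2383, 2388 — 5 in total.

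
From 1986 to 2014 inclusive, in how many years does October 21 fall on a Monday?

Track October 21's weekday year by year (advancing +1, or +2 across a Feb 29):
  1986: Tue  1987: Wed (+1)  1988: Fri (+2)  1989: Sat (+1)  1990: Sun (+1)
  1991: Mon (+1) ✓  1992: Wed (+2)  1993: Thu (+1)  1994: Fri (+1)  1995: Sat (+1)
  1996: Mon (+2) ✓  1997: Tue (+1)  1998: Wed (+1)  1999: Thu (+1)  2000: Sat (+2)
  2001: Sun (+1)  2002: Mon (+1) ✓  2003: Tue (+1)  2004: Thu (+2)  2005: Fri (+1)
  2006: Sat (+1)  2007: Sun (+1)  2008: Tue (+2)  2009: Wed (+1)  2010: Thu (+1)
  2011: Fri (+1)  2012: Sun (+2)  2013: Mon (+1) ✓  2014: Tue (+1)
Monday years: 1991, 1996, 2002, 2013 — 4 in total.

4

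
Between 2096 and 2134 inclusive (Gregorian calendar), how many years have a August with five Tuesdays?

August has 31 days; it has five Tuesdays when Tuesday falls among the first (month-length − 28) days — i.e. when August 1 is one of Tuesday/Monday/Sunday.
August 1 by year: 2096:Wed 2097:Thu 2098:Fri 2099:Sat 2100:Sun✓ 2101:Mon✓ 2102:Tue✓ 2103:Wed 2104:Fri 2105:Sat 2106:Sun✓ 2107:Mon✓ 2108:Wed 2109:Thu 2110:Fri …(9 more)… 2120:Thu 2121:Fri 2122:Sat 2123:Sun✓ 2124:Tue✓ 2125:Wed 2126:Thu 2127:Fri 2128:Sun✓ 2129:Mon✓ 2130:Tue✓ 2131:Wed 2132:Fri 2133:Sat 2134:Sun✓
Years with five Tuesdays: 2100, 2101, 2102, 2106, 2107, 2112, 2113, 2117, 2118, 2119, 2123, 2124, 2128, 2129, 2130, 2134 → 16.

16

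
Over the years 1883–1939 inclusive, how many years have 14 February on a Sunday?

Track 14 February's weekday year by year (advancing +1, or +2 across a Feb 29):
  1883: Wed  1884: Thu (+1)  1885: Sat (+2)  1886: Sun (+1) ✓  1887: Mon (+1)
  1888: Tue (+1)  1889: Thu (+2)  1890: Fri (+1)  1891: Sat (+1)  1892: Sun (+1) ✓
  1893: Tue (+2)  1894: Wed (+1)  1895: Thu (+1)  1896: Fri (+1)  … (29 more years) …
  1926: Sun (+1) ✓  1927: Mon (+1)  1928: Tue (+1)  1929: Thu (+2)  1930: Fri (+1)
  1931: Sat (+1)  1932: Sun (+1) ✓  1933: Tue (+2)  1934: Wed (+1)  1935: Thu (+1)
  1936: Fri (+1)  1937: Sun (+2) ✓  1938: Mon (+1)  1939: Tue (+1)
Sunday years: 1886, 1892, 1897, 1904, 1909, 1915, 1926, 1932, 1937 — 9 in total.

9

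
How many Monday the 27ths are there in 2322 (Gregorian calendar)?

3

Check the 27th of each month of 2322: Jan 27: Fri, Feb 27: Mon, Mar 27: Mon, Apr 27: Thu, May 27: Sat, Jun 27: Tue, Jul 27: Thu, Aug 27: Sun, Sep 27: Wed, Oct 27: Fri, Nov 27: Mon, Dec 27: Wed.
Monday occurs in February, March, November — 3 months.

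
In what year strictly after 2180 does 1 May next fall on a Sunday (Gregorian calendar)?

2185

From one year to the next, a fixed date's weekday advances by 1, or by 2 when a Feb 29 lies between the two dates.
2180: May 1 is Monday.
2181: Tuesday (+1)
2182: Wednesday (+1)
2183: Thursday (+1)
2184: Saturday (+2)
2185: Sunday (+1)
1 May falls on a Sunday in 2185.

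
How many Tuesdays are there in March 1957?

4

March 1957 has 31 days and begins on Friday.
The first Tuesday is March 5.
Tuesdays fall on 5, 12, 19, 26 — that's 4.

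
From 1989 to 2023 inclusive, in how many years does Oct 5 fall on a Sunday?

Track Oct 5's weekday year by year (advancing +1, or +2 across a Feb 29):
  1989: Thu  1990: Fri (+1)  1991: Sat (+1)  1992: Mon (+2)  1993: Tue (+1)
  1994: Wed (+1)  1995: Thu (+1)  1996: Sat (+2)  1997: Sun (+1) ✓  1998: Mon (+1)
  1999: Tue (+1)  2000: Thu (+2)  2001: Fri (+1)  2002: Sat (+1)  … (7 more years) …
  2010: Tue (+1)  2011: Wed (+1)  2012: Fri (+2)  2013: Sat (+1)  2014: Sun (+1) ✓
  2015: Mon (+1)  2016: Wed (+2)  2017: Thu (+1)  2018: Fri (+1)  2019: Sat (+1)
  2020: Mon (+2)  2021: Tue (+1)  2022: Wed (+1)  2023: Thu (+1)
Sunday years: 1997, 2003, 2008, 2014 — 4 in total.

4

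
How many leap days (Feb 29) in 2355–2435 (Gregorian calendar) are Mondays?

Leap years in 2355–2435: 20 of them.
Feb 29 weekday advances by 5 (mod 7) from one leap year to the next four years later (or differs when a century non-leap intervenes).
Leap-day weekdays: 2356:Wed 2360:Mon✓ 2364:Sat 2368:Thu 2372:Tue 2376:Sun 2380:Fri 2384:Wed 2388:Mon✓ 2392:Sat 2396:Thu 2400:Tue 2404:Sun 2408:Fri 2412:Wed 2416:Mon✓ 2420:Sat 2424:Thu 2428:Tue 2432:Sun
Monday: 2360, 2388, 2416 → 3.

3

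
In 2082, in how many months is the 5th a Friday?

Check the 5th of each month of 2082: Jan 5: Mon, Feb 5: Thu, Mar 5: Thu, Apr 5: Sun, May 5: Tue, Jun 5: Fri, Jul 5: Sun, Aug 5: Wed, Sep 5: Sat, Oct 5: Mon, Nov 5: Thu, Dec 5: Sat.
Friday occurs in June — 1 month.

1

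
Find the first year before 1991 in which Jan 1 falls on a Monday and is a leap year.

Jan 1 advances by 2 weekdays after a leap year and by 1 after a common year.
1991: Jan 1 is Tuesday.
1990: Monday
1989: Sunday
1988: Friday (leap)
1987: Thursday
1986: Wednesday
1985: Tuesday
1984: Sunday (leap)
1983: Saturday
1982: Friday
1981: Thursday
1980: Tuesday (leap)
1979: Monday
1978: Sunday
1977: Saturday
1976: Thursday (leap)
1975: Wednesday
1974: Tuesday
1973: Monday
1972: Saturday (leap)
1971: Friday
1970: Thursday
1969: Wednesday
1968: Monday (leap)
1968 begins on a Monday and is a leap year.

1968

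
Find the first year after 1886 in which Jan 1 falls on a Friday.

Jan 1 advances by 2 weekdays after a leap year and by 1 after a common year.
1886: Jan 1 is Friday.
1887: Saturday
1888: Sunday (leap)
1889: Tuesday
1890: Wednesday
1891: Thursday
1892: Friday (leap)
1892 begins on a Friday

1892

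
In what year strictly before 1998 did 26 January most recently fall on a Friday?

1996

From one year to the next, a fixed date's weekday advances by 1, or by 2 when a Feb 29 lies between the two dates.
1998: January 26 is Monday.
1997: Sunday (−1)
1996: Friday (−2)
26 January falls on a Friday in 1996.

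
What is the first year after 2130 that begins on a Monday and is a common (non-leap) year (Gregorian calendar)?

Jan 1 advances by 2 weekdays after a leap year and by 1 after a common year.
2130: Jan 1 is Sunday.
2131: Monday
2131 begins on a Monday and is a common year.

2131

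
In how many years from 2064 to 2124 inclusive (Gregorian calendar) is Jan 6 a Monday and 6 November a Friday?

2

Check each year's weekday for Jan 6 and 6 November:
  2064: Sun/Thu  2065: Tue/Fri  2066: Wed/Sat  2067: Thu/Sun  2068: Fri/Tue  2069: Sun/Wed  2070: Mon/Thu  2071: Tue/Fri  2072: Wed/Sun  2073: Fri/Mon  2074: Sat/Tue  2075: Sun/Wed  2076: Mon/Fri ✓  2077: Wed/Sat  …(33 more)…  2111: Tue/Fri  2112: Wed/Sun  2113: Fri/Mon  2114: Sat/Tue  2115: Sun/Wed  2116: Mon/Fri ✓  2117: Wed/Sat  2118: Thu/Sun  2119: Fri/Mon  2120: Sat/Wed  2121: Mon/Thu  2122: Tue/Fri  2123: Wed/Sat  2124: Thu/Mon
Both conditions hold in: 2076, 2116 — 2.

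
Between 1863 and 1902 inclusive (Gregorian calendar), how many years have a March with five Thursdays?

March has 31 days; it has five Thursdays when Thursday falls among the first (month-length − 28) days — i.e. when March 1 is one of Thursday/Wednesday/Tuesday.
March 1 by year: 1863:Sun 1864:Tue✓ 1865:Wed✓ 1866:Thu✓ 1867:Fri 1868:Sun 1869:Mon 1870:Tue✓ 1871:Wed✓ 1872:Fri 1873:Sat 1874:Sun 1875:Mon 1876:Wed✓ 1877:Thu✓ …(10 more)… 1888:Thu✓ 1889:Fri 1890:Sat 1891:Sun 1892:Tue✓ 1893:Wed✓ 1894:Thu✓ 1895:Fri 1896:Sun 1897:Mon 1898:Tue✓ 1899:Wed✓ 1900:Thu✓ 1901:Fri 1902:Sat
Years with five Thursdays: 1864, 1865, 1866, 1870, 1871, 1876, 1877, 1881, 1882, 1883, 1887, 1888, 1892, 1893, 1894, 1898, 1899, 1900 → 18.

18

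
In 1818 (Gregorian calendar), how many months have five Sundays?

4

A month of length L has five Sundays iff its first Sunday is on day ≤ L−28 (so day 1–3 in a 31-day month, 1–2 in a 30-day month, day 1 in a leap February).
Checking each month of 1818: Jan starts Thu (31d); Feb starts Sun (28d); Mar starts Sun (31d) ✓; Apr starts Wed (30d); May starts Fri (31d) ✓; Jun starts Mon (30d); Jul starts Wed (31d); Aug starts Sat (31d) ✓; Sep starts Tue (30d); Oct starts Thu (31d); Nov starts Sun (30d) ✓; Dec starts Tue (31d).
Five-Sunday months: March, May, August, November → 4.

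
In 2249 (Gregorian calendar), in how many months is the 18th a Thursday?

Check the 18th of each month of 2249: Jan 18: Thu, Feb 18: Sun, Mar 18: Sun, Apr 18: Wed, May 18: Fri, Jun 18: Mon, Jul 18: Wed, Aug 18: Sat, Sep 18: Tue, Oct 18: Thu, Nov 18: Sun, Dec 18: Tue.
Thursday occurs in January, October — 2 months.

2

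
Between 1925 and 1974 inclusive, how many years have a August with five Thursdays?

August has 31 days; it has five Thursdays when Thursday falls among the first (month-length − 28) days — i.e. when August 1 is one of Thursday/Wednesday/Tuesday.
August 1 by year: 1925:Sat 1926:Sun 1927:Mon 1928:Wed✓ 1929:Thu✓ 1930:Fri 1931:Sat 1932:Mon 1933:Tue✓ 1934:Wed✓ 1935:Thu✓ 1936:Sat 1937:Sun 1938:Mon 1939:Tue✓ …(20 more)… 1960:Mon 1961:Tue✓ 1962:Wed✓ 1963:Thu✓ 1964:Sat 1965:Sun 1966:Mon 1967:Tue✓ 1968:Thu✓ 1969:Fri 1970:Sat 1971:Sun 1972:Tue✓ 1973:Wed✓ 1974:Thu✓
Years with five Thursdays: 1928, 1929, 1933, 1934, 1935, 1939, 1940, 1944, 1945, 1946, 1950, 1951, 1956, 1957, 1961, 1962, 1963, 1967, 1968, 1972, 1973, 1974 → 22.

22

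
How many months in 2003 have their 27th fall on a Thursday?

3

Check the 27th of each month of 2003: Jan 27: Mon, Feb 27: Thu, Mar 27: Thu, Apr 27: Sun, May 27: Tue, Jun 27: Fri, Jul 27: Sun, Aug 27: Wed, Sep 27: Sat, Oct 27: Mon, Nov 27: Thu, Dec 27: Sat.
Thursday occurs in February, March, November — 3 months.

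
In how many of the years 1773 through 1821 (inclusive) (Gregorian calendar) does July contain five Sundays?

July has 31 days; it has five Sundays when Sunday falls among the first (month-length − 28) days — i.e. when July 1 is one of Sunday/Saturday/Friday.
July 1 by year: 1773:Thu 1774:Fri✓ 1775:Sat✓ 1776:Mon 1777:Tue 1778:Wed 1779:Thu 1780:Sat✓ 1781:Sun✓ 1782:Mon 1783:Tue 1784:Thu 1785:Fri✓ 1786:Sat✓ 1787:Sun✓ …(19 more)… 1807:Wed 1808:Fri✓ 1809:Sat✓ 1810:Sun✓ 1811:Mon 1812:Wed 1813:Thu 1814:Fri✓ 1815:Sat✓ 1816:Mon 1817:Tue 1818:Wed 1819:Thu 1820:Sat✓ 1821:Sun✓
Years with five Sundays: 1774, 1775, 1780, 1781, 1785, 1786, 1787, 1791, 1792, 1796, 1797, 1798, 1803, 1804, 1808, 1809, 1810, 1814, 1815, 1820, 1821 → 21.

21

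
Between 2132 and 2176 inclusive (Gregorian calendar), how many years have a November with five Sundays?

November has 30 days; it has five Sundays when Sunday falls among the first (month-length − 28) days — i.e. when November 1 is one of Sunday/Saturday.
November 1 by year: 2132:Sat✓ 2133:Sun✓ 2134:Mon 2135:Tue 2136:Thu 2137:Fri 2138:Sat✓ 2139:Sun✓ 2140:Tue 2141:Wed 2142:Thu 2143:Fri 2144:Sun✓ 2145:Mon 2146:Tue …(15 more)… 2162:Mon 2163:Tue 2164:Thu 2165:Fri 2166:Sat✓ 2167:Sun✓ 2168:Tue 2169:Wed 2170:Thu 2171:Fri 2172:Sun✓ 2173:Mon 2174:Tue 2175:Wed 2176:Fri
Years with five Sundays: 2132, 2133, 2138, 2139, 2144, 2149, 2150, 2155, 2160, 2161, 2166, 2167, 2172 → 13.

13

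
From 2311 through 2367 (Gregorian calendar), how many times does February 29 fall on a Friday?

Leap years in 2311–2367: 14 of them.
Feb 29 weekday advances by 5 (mod 7) from one leap year to the next four years later (or differs when a century non-leap intervenes).
Leap-day weekdays: 2312:Thu 2316:Tue 2320:Sun 2324:Fri✓ 2328:Wed 2332:Mon 2336:Sat 2340:Thu 2344:Tue 2348:Sun 2352:Fri✓ 2356:Wed 2360:Mon 2364:Sat
Friday: 2324, 2352 → 2.

2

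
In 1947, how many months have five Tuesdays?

A month of length L has five Tuesdays iff its first Tuesday is on day ≤ L−28 (so day 1–3 in a 31-day month, 1–2 in a 30-day month, day 1 in a leap February).
Checking each month of 1947: Jan starts Wed (31d); Feb starts Sat (28d); Mar starts Sat (31d); Apr starts Tue (30d) ✓; May starts Thu (31d); Jun starts Sun (30d); Jul starts Tue (31d) ✓; Aug starts Fri (31d); Sep starts Mon (30d) ✓; Oct starts Wed (31d); Nov starts Sat (30d); Dec starts Mon (31d) ✓.
Five-Tuesday months: April, July, September, December → 4.

4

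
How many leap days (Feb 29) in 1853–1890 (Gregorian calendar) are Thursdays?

1

Leap years in 1853–1890: 9 of them.
Feb 29 weekday advances by 5 (mod 7) from one leap year to the next four years later (or differs when a century non-leap intervenes).
Leap-day weekdays: 1856:Fri 1860:Wed 1864:Mon 1868:Sat 1872:Thu✓ 1876:Tue 1880:Sun 1884:Fri 1888:Wed
Thursday: 1872 → 1.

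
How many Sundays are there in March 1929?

March 1929 has 31 days and begins on Friday.
The first Sunday is March 3.
Sundays fall on 3, 10, 17, 24, 31 — that's 5.

5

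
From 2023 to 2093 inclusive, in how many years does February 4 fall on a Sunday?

11

Track February 4's weekday year by year (advancing +1, or +2 across a Feb 29):
  2023: Sat  2024: Sun (+1) ✓  2025: Tue (+2)  2026: Wed (+1)  2027: Thu (+1)
  2028: Fri (+1)  2029: Sun (+2) ✓  2030: Mon (+1)  2031: Tue (+1)  2032: Wed (+1)
  2033: Fri (+2)  2034: Sat (+1)  2035: Sun (+1) ✓  2036: Mon (+1)  … (43 more years) …
  2080: Sun (+1) ✓  2081: Tue (+2)  2082: Wed (+1)  2083: Thu (+1)  2084: Fri (+1)
  2085: Sun (+2) ✓  2086: Mon (+1)  2087: Tue (+1)  2088: Wed (+1)  2089: Fri (+2)
  2090: Sat (+1)  2091: Sun (+1) ✓  2092: Mon (+1)  2093: Wed (+2)
Sunday years: 2024, 2029, 2035, 2046, 2052, 2057, 2063, 2074, 2080, 2085, 2091 — 11 in total.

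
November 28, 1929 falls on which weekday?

Thursday

January 1, 1929 is a Tuesday.
November 28 is day 332 of the year, i.e. 331 days after Jan 1.
331 mod 7 = 2, so advance 2 weekdays from Tuesday: Thursday.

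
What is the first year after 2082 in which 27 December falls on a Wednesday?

From one year to the next, a fixed date's weekday advances by 1, or by 2 when a Feb 29 lies between the two dates.
2082: December 27 is Sunday.
2083: Monday (+1)
2084: Wednesday (+2)
27 December falls on a Wednesday in 2084.

2084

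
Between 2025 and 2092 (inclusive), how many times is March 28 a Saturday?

Track March 28's weekday year by year (advancing +1, or +2 across a Feb 29):
  2025: Fri  2026: Sat (+1) ✓  2027: Sun (+1)  2028: Tue (+2)  2029: Wed (+1)
  2030: Thu (+1)  2031: Fri (+1)  2032: Sun (+2)  2033: Mon (+1)  2034: Tue (+1)
  2035: Wed (+1)  2036: Fri (+2)  2037: Sat (+1) ✓  2038: Sun (+1)  … (40 more years) …
  2079: Tue (+1)  2080: Thu (+2)  2081: Fri (+1)  2082: Sat (+1) ✓  2083: Sun (+1)
  2084: Tue (+2)  2085: Wed (+1)  2086: Thu (+1)  2087: Fri (+1)  2088: Sun (+2)
  2089: Mon (+1)  2090: Tue (+1)  2091: Wed (+1)  2092: Fri (+2)
Saturday years: 2026, 2037, 2043, 2048, 2054, 2065, 2071, 2076, 2082 — 9 in total.

9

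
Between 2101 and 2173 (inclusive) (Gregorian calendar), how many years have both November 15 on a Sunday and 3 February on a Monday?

Check each year's weekday for November 15 and 3 February:
  2101: Tue/Thu  2102: Wed/Fri  2103: Thu/Sat  2104: Sat/Sun  2105: Sun/Tue  2106: Mon/Wed  2107: Tue/Thu  2108: Thu/Fri  2109: Fri/Sun  2110: Sat/Mon  2111: Sun/Tue  2112: Tue/Wed  2113: Wed/Fri  2114: Thu/Sat  …(45 more)…  2160: Sat/Sun  2161: Sun/Tue  2162: Mon/Wed  2163: Tue/Thu  2164: Thu/Fri  2165: Fri/Sun  2166: Sat/Mon  2167: Sun/Tue  2168: Tue/Wed  2169: Wed/Fri  2170: Thu/Sat  2171: Fri/Sun  2172: Sun/Mon ✓  2173: Mon/Wed
Both conditions hold in: 2116, 2144, 2172 — 3.

3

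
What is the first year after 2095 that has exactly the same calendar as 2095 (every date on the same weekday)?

2101

Two years share a calendar iff Jan 1 falls on the same weekday and both are leap or both are common. 2095: Jan 1 is Saturday, common year.
2096: Jan 1 Sunday, leap
2097: Jan 1 Tuesday, common
2098: Jan 1 Wednesday, common
2099: Jan 1 Thursday, common
2100: Jan 1 Friday, common
2101: Jan 1 Saturday, common
2101 matches on both conditions.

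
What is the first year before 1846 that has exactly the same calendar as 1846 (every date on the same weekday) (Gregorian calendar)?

Two years share a calendar iff Jan 1 falls on the same weekday and both are leap or both are common. 1846: Jan 1 is Thursday, common year.
1845: Jan 1 Wednesday, common
1844: Jan 1 Monday, leap
1843: Jan 1 Sunday, common
1842: Jan 1 Saturday, common
1841: Jan 1 Friday, common
1840: Jan 1 Wednesday, leap
1839: Jan 1 Tuesday, common
1838: Jan 1 Monday, common
1837: Jan 1 Sunday, common
1836: Jan 1 Friday, leap
1835: Jan 1 Thursday, common
1835 matches on both conditions.

1835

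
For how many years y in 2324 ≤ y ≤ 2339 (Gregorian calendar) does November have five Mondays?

November has 30 days; it has five Mondays when Monday falls among the first (month-length − 28) days — i.e. when November 1 is one of Monday/Sunday.
November 1 by year: 2324:Sat 2325:Sun✓ 2326:Mon✓ 2327:Tue 2328:Thu 2329:Fri 2330:Sat 2331:Sun✓ 2332:Tue 2333:Wed 2334:Thu 2335:Fri 2336:Sun✓ 2337:Mon✓ 2338:Tue 2339:Wed
Years with five Mondays: 2325, 2326, 2331, 2336, 2337 → 5.

5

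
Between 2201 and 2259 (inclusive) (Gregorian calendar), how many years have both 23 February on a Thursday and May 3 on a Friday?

Check each year's weekday for 23 February and May 3:
  2201: Mon/Sun  2202: Tue/Mon  2203: Wed/Tue  2204: Thu/Thu  2205: Sat/Fri  2206: Sun/Sat  2207: Mon/Sun  2208: Tue/Tue  2209: Thu/Wed  2210: Fri/Thu  2211: Sat/Fri  2212: Sun/Sun  2213: Tue/Mon  2214: Wed/Tue  …(31 more)…  2246: Mon/Sun  2247: Tue/Mon  2248: Wed/Wed  2249: Fri/Thu  2250: Sat/Fri  2251: Sun/Sat  2252: Mon/Mon  2253: Wed/Tue  2254: Thu/Wed  2255: Fri/Thu  2256: Sat/Sat  2257: Mon/Sun  2258: Tue/Mon  2259: Wed/Tue
Both conditions hold in: no year — 0.

0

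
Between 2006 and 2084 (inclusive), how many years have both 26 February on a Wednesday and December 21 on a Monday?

Check each year's weekday for 26 February and December 21:
  2006: Sun/Thu  2007: Mon/Fri  2008: Tue/Sun  2009: Thu/Mon  2010: Fri/Tue  2011: Sat/Wed  2012: Sun/Fri  2013: Tue/Sat  2014: Wed/Sun  2015: Thu/Mon  2016: Fri/Wed  2017: Sun/Thu  2018: Mon/Fri  2019: Tue/Sat  …(51 more)…  2071: Thu/Mon  2072: Fri/Wed  2073: Sun/Thu  2074: Mon/Fri  2075: Tue/Sat  2076: Wed/Mon ✓  2077: Fri/Tue  2078: Sat/Wed  2079: Sun/Thu  2080: Mon/Sat  2081: Wed/Sun  2082: Thu/Mon  2083: Fri/Tue  2084: Sat/Thu
Both conditions hold in: 2020, 2048, 2076 — 3.

3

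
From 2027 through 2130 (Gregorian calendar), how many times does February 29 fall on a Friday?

4

Leap years in 2027–2130: 25 of them.
Feb 29 weekday advances by 5 (mod 7) from one leap year to the next four years later (or differs when a century non-leap intervenes).
Leap-day weekdays: 2028:Tue 2032:Sun 2036:Fri✓ 2040:Wed 2044:Mon 2048:Sat 2052:Thu 2056:Tue 2060:Sun 2064:Fri✓ 2068:Wed 2072:Mon 2076:Sat 2080:Thu 2084:Tue 2088:Sun 2092:Fri✓ 2096:Wed 2104:Fri✓ 2108:Wed 2112:Mon 2116:Sat 2120:Thu 2124:Tue 2128:Sun
Friday: 2036, 2064, 2092, 2104 → 4.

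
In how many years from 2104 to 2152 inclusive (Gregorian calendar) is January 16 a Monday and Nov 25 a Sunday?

Check each year's weekday for January 16 and Nov 25:
  2104: Wed/Tue  2105: Fri/Wed  2106: Sat/Thu  2107: Sun/Fri  2108: Mon/Sun ✓  2109: Wed/Mon  2110: Thu/Tue  2111: Fri/Wed  2112: Sat/Fri  2113: Mon/Sat  2114: Tue/Sun  2115: Wed/Mon  2116: Thu/Wed  2117: Sat/Thu  …(21 more)…  2139: Fri/Wed  2140: Sat/Fri  2141: Mon/Sat  2142: Tue/Sun  2143: Wed/Mon  2144: Thu/Wed  2145: Sat/Thu  2146: Sun/Fri  2147: Mon/Sat  2148: Tue/Mon  2149: Thu/Tue  2150: Fri/Wed  2151: Sat/Thu  2152: Sun/Sat
Both conditions hold in: 2108, 2136 — 2.

2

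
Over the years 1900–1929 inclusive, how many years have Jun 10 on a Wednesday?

4

Track Jun 10's weekday year by year (advancing +1, or +2 across a Feb 29):
  1900: Sun  1901: Mon (+1)  1902: Tue (+1)  1903: Wed (+1) ✓  1904: Fri (+2)
  1905: Sat (+1)  1906: Sun (+1)  1907: Mon (+1)  1908: Wed (+2) ✓  1909: Thu (+1)
  1910: Fri (+1)  1911: Sat (+1)  1912: Mon (+2)  1913: Tue (+1)  1914: Wed (+1) ✓
  1915: Thu (+1)  1916: Sat (+2)  1917: Sun (+1)  1918: Mon (+1)  1919: Tue (+1)
  1920: Thu (+2)  1921: Fri (+1)  1922: Sat (+1)  1923: Sun (+1)  1924: Tue (+2)
  1925: Wed (+1) ✓  1926: Thu (+1)  1927: Fri (+1)  1928: Sun (+2)  1929: Mon (+1)
Wednesday years: 1903, 1908, 1914, 1925 — 4 in total.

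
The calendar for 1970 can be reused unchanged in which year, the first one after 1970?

Two years share a calendar iff Jan 1 falls on the same weekday and both are leap or both are common. 1970: Jan 1 is Thursday, common year.
1971: Jan 1 Friday, common
1972: Jan 1 Saturday, leap
1973: Jan 1 Monday, common
1974: Jan 1 Tuesday, common
1975: Jan 1 Wednesday, common
1976: Jan 1 Thursday, leap
1977: Jan 1 Saturday, common
1978: Jan 1 Sunday, common
1979: Jan 1 Monday, common
1980: Jan 1 Tuesday, leap
1981: Jan 1 Thursday, common
1981 matches on both conditions.

1981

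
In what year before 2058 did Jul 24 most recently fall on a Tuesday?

2057

From one year to the next, a fixed date's weekday advances by 1, or by 2 when a Feb 29 lies between the two dates.
2058: July 24 is Wednesday.
2057: Tuesday (−1)
Jul 24 falls on a Tuesday in 2057.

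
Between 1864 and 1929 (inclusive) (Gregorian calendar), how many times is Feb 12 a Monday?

Track Feb 12's weekday year by year (advancing +1, or +2 across a Feb 29):
  1864: Fri  1865: Sun (+2)  1866: Mon (+1) ✓  1867: Tue (+1)  1868: Wed (+1)
  1869: Fri (+2)  1870: Sat (+1)  1871: Sun (+1)  1872: Mon (+1) ✓  1873: Wed (+2)
  1874: Thu (+1)  1875: Fri (+1)  1876: Sat (+1)  1877: Mon (+2) ✓  … (38 more years) …
  1916: Sat (+1)  1917: Mon (+2) ✓  1918: Tue (+1)  1919: Wed (+1)  1920: Thu (+1)
  1921: Sat (+2)  1922: Sun (+1)  1923: Mon (+1) ✓  1924: Tue (+1)  1925: Thu (+2)
  1926: Fri (+1)  1927: Sat (+1)  1928: Sun (+1)  1929: Tue (+2)
Monday years: 1866, 1872, 1877, 1883, 1894, 1900, 1906, 1912, 1917, 1923 — 10 in total.

10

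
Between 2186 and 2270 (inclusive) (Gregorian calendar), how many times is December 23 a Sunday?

Track December 23's weekday year by year (advancing +1, or +2 across a Feb 29):
  2186: Sat  2187: Sun (+1) ✓  2188: Tue (+2)  2189: Wed (+1)  2190: Thu (+1)
  2191: Fri (+1)  2192: Sun (+2) ✓  2193: Mon (+1)  2194: Tue (+1)  2195: Wed (+1)
  2196: Fri (+2)  2197: Sat (+1)  2198: Sun (+1) ✓  2199: Mon (+1)  … (57 more years) …
  2257: Wed (+1)  2258: Thu (+1)  2259: Fri (+1)  2260: Sun (+2) ✓  2261: Mon (+1)
  2262: Tue (+1)  2263: Wed (+1)  2264: Fri (+2)  2265: Sat (+1)  2266: Sun (+1) ✓
  2267: Mon (+1)  2268: Wed (+2)  2269: Thu (+1)  2270: Fri (+1)
Sunday years: 2187, 2192, 2198, 2204, 2210, 2221, 2227, 2232, 2238, 2249, 2255, 2260, 2266 — 13 in total.

13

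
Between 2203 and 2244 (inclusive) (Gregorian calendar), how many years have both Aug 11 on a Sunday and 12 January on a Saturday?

Check each year's weekday for Aug 11 and 12 January:
  2203: Thu/Wed  2204: Sat/Thu  2205: Sun/Sat ✓  2206: Mon/Sun  2207: Tue/Mon  2208: Thu/Tue  2209: Fri/Thu  2210: Sat/Fri  2211: Sun/Sat ✓  2212: Tue/Sun  2213: Wed/Tue  2214: Thu/Wed  2215: Fri/Thu  2216: Sun/Fri  …(14 more)…  2231: Thu/Wed  2232: Sat/Thu  2233: Sun/Sat ✓  2234: Mon/Sun  2235: Tue/Mon  2236: Thu/Tue  2237: Fri/Thu  2238: Sat/Fri  2239: Sun/Sat ✓  2240: Tue/Sun  2241: Wed/Tue  2242: Thu/Wed  2243: Fri/Thu  2244: Sun/Fri
Both conditions hold in: 2205, 2211, 2222, 2233, 2239 — 5.

5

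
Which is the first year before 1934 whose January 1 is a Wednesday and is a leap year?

Jan 1 advances by 2 weekdays after a leap year and by 1 after a common year.
1934: Jan 1 is Monday.
1933: Sunday
1932: Friday (leap)
1931: Thursday
1930: Wednesday
1929: Tuesday
1928: Sunday (leap)
1927: Saturday
1926: Friday
1925: Thursday
1924: Tuesday (leap)
1923: Monday
1922: Sunday
1921: Saturday
1920: Thursday (leap)
1919: Wednesday
1918: Tuesday
1917: Monday
1916: Saturday (leap)
1915: Friday
1914: Thursday
1913: Wednesday
1912: Monday (leap)
1911: Sunday
1910: Saturday
1909: Friday
1908: Wednesday (leap)
1908 begins on a Wednesday and is a leap year.

1908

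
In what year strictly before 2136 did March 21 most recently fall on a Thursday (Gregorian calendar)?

2126

From one year to the next, a fixed date's weekday advances by 1, or by 2 when a Feb 29 lies between the two dates.
2136: March 21 is Wednesday.
2135: Monday (−2)
2134: Sunday (−1)
2133: Saturday (−1)
2132: Friday (−1)
2131: Wednesday (−2)
2130: Tuesday (−1)
2129: Monday (−1)
2128: Sunday (−1)
2127: Friday (−2)
2126: Thursday (−1)
March 21 falls on a Thursday in 2126.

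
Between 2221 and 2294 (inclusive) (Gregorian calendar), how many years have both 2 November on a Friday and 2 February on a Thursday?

3

Check each year's weekday for 2 November and 2 February:
  2221: Fri/Fri  2222: Sat/Sat  2223: Sun/Sun  2224: Tue/Mon  2225: Wed/Wed  2226: Thu/Thu  2227: Fri/Fri  2228: Sun/Sat  2229: Mon/Mon  2230: Tue/Tue  2231: Wed/Wed  2232: Fri/Thu ✓  2233: Sat/Sat  2234: Sun/Sun  …(46 more)…  2281: Wed/Wed  2282: Thu/Thu  2283: Fri/Fri  2284: Sun/Sat  2285: Mon/Mon  2286: Tue/Tue  2287: Wed/Wed  2288: Fri/Thu ✓  2289: Sat/Sat  2290: Sun/Sun  2291: Mon/Mon  2292: Wed/Tue  2293: Thu/Thu  2294: Fri/Fri
Both conditions hold in: 2232, 2260, 2288 — 3.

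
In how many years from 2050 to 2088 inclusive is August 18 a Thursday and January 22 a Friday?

1

Check each year's weekday for August 18 and January 22:
  2050: Thu/Sat  2051: Fri/Sun  2052: Sun/Mon  2053: Mon/Wed  2054: Tue/Thu  2055: Wed/Fri  2056: Fri/Sat  2057: Sat/Mon  2058: Sun/Tue  2059: Mon/Wed  2060: Wed/Thu  2061: Thu/Sat  2062: Fri/Sun  2063: Sat/Mon  …(11 more)…  2075: Sun/Tue  2076: Tue/Wed  2077: Wed/Fri  2078: Thu/Sat  2079: Fri/Sun  2080: Sun/Mon  2081: Mon/Wed  2082: Tue/Thu  2083: Wed/Fri  2084: Fri/Sat  2085: Sat/Mon  2086: Sun/Tue  2087: Mon/Wed  2088: Wed/Thu
Both conditions hold in: 2072 — 1.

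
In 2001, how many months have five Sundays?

A month of length L has five Sundays iff its first Sunday is on day ≤ L−28 (so day 1–3 in a 31-day month, 1–2 in a 30-day month, day 1 in a leap February).
Checking each month of 2001: Jan starts Mon (31d); Feb starts Thu (28d); Mar starts Thu (31d); Apr starts Sun (30d) ✓; May starts Tue (31d); Jun starts Fri (30d); Jul starts Sun (31d) ✓; Aug starts Wed (31d); Sep starts Sat (30d) ✓; Oct starts Mon (31d); Nov starts Thu (30d); Dec starts Sat (31d) ✓.
Five-Sunday months: April, July, September, December → 4.

4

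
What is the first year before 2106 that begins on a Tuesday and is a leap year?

Jan 1 advances by 2 weekdays after a leap year and by 1 after a common year.
2106: Jan 1 is Friday.
2105: Thursday
2104: Tuesday (leap)
2104 begins on a Tuesday and is a leap year.

2104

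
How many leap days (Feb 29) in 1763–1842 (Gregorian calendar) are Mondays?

Leap years in 1763–1842: 19 of them.
Feb 29 weekday advances by 5 (mod 7) from one leap year to the next four years later (or differs when a century non-leap intervenes).
Leap-day weekdays: 1764:Wed 1768:Mon✓ 1772:Sat 1776:Thu 1780:Tue 1784:Sun 1788:Fri 1792:Wed 1796:Mon✓ 1804:Wed 1808:Mon✓ 1812:Sat 1816:Thu 1820:Tue 1824:Sun 1828:Fri 1832:Wed 1836:Mon✓ 1840:Sat
Monday: 1768, 1796, 1808, 1836 → 4.

4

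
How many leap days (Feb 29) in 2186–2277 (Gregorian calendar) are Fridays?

Leap years in 2186–2277: 22 of them.
Feb 29 weekday advances by 5 (mod 7) from one leap year to the next four years later (or differs when a century non-leap intervenes).
Leap-day weekdays: 2188:Fri✓ 2192:Wed 2196:Mon 2204:Wed 2208:Mon 2212:Sat 2216:Thu 2220:Tue 2224:Sun 2228:Fri✓ 2232:Wed 2236:Mon 2240:Sat 2244:Thu 2248:Tue 2252:Sun 2256:Fri✓ 2260:Wed 2264:Mon 2268:Sat 2272:Thu 2276:Tue
Friday: 2188, 2228, 2256 → 3.

3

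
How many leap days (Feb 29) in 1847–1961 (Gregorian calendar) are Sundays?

Leap years in 1847–1961: 28 of them.
Feb 29 weekday advances by 5 (mod 7) from one leap year to the next four years later (or differs when a century non-leap intervenes).
Leap-day weekdays: 1848:Tue 1852:Sun✓ 1856:Fri 1860:Wed 1864:Mon 1868:Sat 1872:Thu 1876:Tue 1880:Sun✓ 1884:Fri 1888:Wed 1892:Mon 1896:Sat 1904:Mon 1908:Sat 1912:Thu 1916:Tue 1920:Sun✓ 1924:Fri 1928:Wed 1932:Mon 1936:Sat 1940:Thu 1944:Tue 1948:Sun✓ 1952:Fri 1956:Wed 1960:Mon
Sunday: 1852, 1880, 1920, 1948 → 4.

4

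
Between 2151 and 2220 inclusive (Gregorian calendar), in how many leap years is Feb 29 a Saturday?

Leap years in 2151–2220: 17 of them.
Feb 29 weekday advances by 5 (mod 7) from one leap year to the next four years later (or differs when a century non-leap intervenes).
Leap-day weekdays: 2152:Tue 2156:Sun 2160:Fri 2164:Wed 2168:Mon 2172:Sat✓ 2176:Thu 2180:Tue 2184:Sun 2188:Fri 2192:Wed 2196:Mon 2204:Wed 2208:Mon 2212:Sat✓ 2216:Thu 2220:Tue
Saturday: 2172, 2212 → 2.

2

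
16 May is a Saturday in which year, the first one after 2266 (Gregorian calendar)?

2268

From one year to the next, a fixed date's weekday advances by 1, or by 2 when a Feb 29 lies between the two dates.
2266: May 16 is Wednesday.
2267: Thursday (+1)
2268: Saturday (+2)
16 May falls on a Saturday in 2268.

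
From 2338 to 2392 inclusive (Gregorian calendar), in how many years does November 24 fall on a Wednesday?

Track November 24's weekday year by year (advancing +1, or +2 across a Feb 29):
  2338: Thu  2339: Fri (+1)  2340: Sun (+2)  2341: Mon (+1)  2342: Tue (+1)
  2343: Wed (+1) ✓  2344: Fri (+2)  2345: Sat (+1)  2346: Sun (+1)  2347: Mon (+1)
  2348: Wed (+2) ✓  2349: Thu (+1)  2350: Fri (+1)  2351: Sat (+1)  … (27 more years) …
  2379: Sat (+1)  2380: Mon (+2)  2381: Tue (+1)  2382: Wed (+1) ✓  2383: Thu (+1)
  2384: Sat (+2)  2385: Sun (+1)  2386: Mon (+1)  2387: Tue (+1)  2388: Thu (+2)
  2389: Fri (+1)  2390: Sat (+1)  2391: Sun (+1)  2392: Tue (+2)
Wednesday years: 2343, 2348, 2354, 2365, 2371, 2376, 2382 — 7 in total.

7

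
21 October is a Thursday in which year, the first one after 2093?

From one year to the next, a fixed date's weekday advances by 1, or by 2 when a Feb 29 lies between the two dates.
2093: October 21 is Wednesday.
2094: Thursday (+1)
21 October falls on a Thursday in 2094.

2094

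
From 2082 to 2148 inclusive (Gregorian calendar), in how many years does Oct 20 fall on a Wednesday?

10

Track Oct 20's weekday year by year (advancing +1, or +2 across a Feb 29):
  2082: Tue  2083: Wed (+1) ✓  2084: Fri (+2)  2085: Sat (+1)  2086: Sun (+1)
  2087: Mon (+1)  2088: Wed (+2) ✓  2089: Thu (+1)  2090: Fri (+1)  2091: Sat (+1)
  2092: Mon (+2)  2093: Tue (+1)  2094: Wed (+1) ✓  2095: Thu (+1)  … (39 more years) …
  2135: Thu (+1)  2136: Sat (+2)  2137: Sun (+1)  2138: Mon (+1)  2139: Tue (+1)
  2140: Thu (+2)  2141: Fri (+1)  2142: Sat (+1)  2143: Sun (+1)  2144: Tue (+2)
  2145: Wed (+1) ✓  2146: Thu (+1)  2147: Fri (+1)  2148: Sun (+2)
Wednesday years: 2083, 2088, 2094, 2100, 2106, 2117, 2123, 2128, 2134, 2145 — 10 in total.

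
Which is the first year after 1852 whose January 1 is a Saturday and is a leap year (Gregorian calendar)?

Jan 1 advances by 2 weekdays after a leap year and by 1 after a common year.
1852: Jan 1 is Thursday (leap).
1853: Saturday
1854: Sunday
1855: Monday
1856: Tuesday (leap)
1857: Thursday
1858: Friday
1859: Saturday
1860: Sunday (leap)
1861: Tuesday
1862: Wednesday
1863: Thursday
1864: Friday (leap)
1865: Sunday
1866: Monday
1867: Tuesday
1868: Wednesday (leap)
1869: Friday
1870: Saturday
1871: Sunday
1872: Monday (leap)
1873: Wednesday
1874: Thursday
1875: Friday
1876: Saturday (leap)
1876 begins on a Saturday and is a leap year.

1876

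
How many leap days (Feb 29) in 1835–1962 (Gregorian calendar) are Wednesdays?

4

Leap years in 1835–1962: 31 of them.
Feb 29 weekday advances by 5 (mod 7) from one leap year to the next four years later (or differs when a century non-leap intervenes).
Leap-day weekdays: 1836:Mon 1840:Sat 1844:Thu 1848:Tue 1852:Sun 1856:Fri 1860:Wed✓ 1864:Mon 1868:Sat 1872:Thu 1876:Tue 1880:Sun 1884:Fri …(5 more)… 1912:Thu 1916:Tue 1920:Sun 1924:Fri 1928:Wed✓ 1932:Mon 1936:Sat 1940:Thu 1944:Tue 1948:Sun 1952:Fri 1956:Wed✓ 1960:Mon
Wednesday: 1860, 1888, 1928, 1956 → 4.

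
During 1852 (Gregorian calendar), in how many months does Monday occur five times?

4

A month of length L has five Mondays iff its first Monday is on day ≤ L−28 (so day 1–3 in a 31-day month, 1–2 in a 30-day month, day 1 in a leap February).
Checking each month of 1852: Jan starts Thu (31d); Feb starts Sun (29d); Mar starts Mon (31d) ✓; Apr starts Thu (30d); May starts Sat (31d) ✓; Jun starts Tue (30d); Jul starts Thu (31d); Aug starts Sun (31d) ✓; Sep starts Wed (30d); Oct starts Fri (31d); Nov starts Mon (30d) ✓; Dec starts Wed (31d).
Five-Monday months: March, May, August, November → 4.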